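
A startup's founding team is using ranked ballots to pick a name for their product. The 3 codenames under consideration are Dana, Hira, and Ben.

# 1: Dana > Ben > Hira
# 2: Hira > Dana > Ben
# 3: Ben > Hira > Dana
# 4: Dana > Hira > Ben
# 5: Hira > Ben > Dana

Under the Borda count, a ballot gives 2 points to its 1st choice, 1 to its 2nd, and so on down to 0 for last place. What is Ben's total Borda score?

4

Borda scores:
  Dana: 2 + 1 + 0 + 2 + 0 = 5
  Hira: 0 + 2 + 1 + 1 + 2 = 6
  Ben: 1 + 0 + 2 + 0 + 1 = 4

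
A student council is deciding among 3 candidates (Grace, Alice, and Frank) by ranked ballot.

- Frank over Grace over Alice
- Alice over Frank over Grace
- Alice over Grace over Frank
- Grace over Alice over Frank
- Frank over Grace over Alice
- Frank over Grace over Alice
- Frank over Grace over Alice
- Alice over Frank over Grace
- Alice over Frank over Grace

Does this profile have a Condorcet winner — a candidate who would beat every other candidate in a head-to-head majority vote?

No

Head-to-head results (9 voters total):
Grace vs Alice: Grace wins 5–4.
Grace vs Frank: Frank wins 7–2.
Alice vs Frank: Alice wins 5–4.
No candidate beats all others: Grace beats Alice beats Frank beats Grace, a majority cycle.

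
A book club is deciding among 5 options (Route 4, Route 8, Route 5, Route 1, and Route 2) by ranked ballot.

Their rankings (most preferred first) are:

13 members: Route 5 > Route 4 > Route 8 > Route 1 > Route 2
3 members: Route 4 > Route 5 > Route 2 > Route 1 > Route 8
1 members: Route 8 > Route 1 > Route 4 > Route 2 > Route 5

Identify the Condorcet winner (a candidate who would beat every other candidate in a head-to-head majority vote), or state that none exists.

Head-to-head results (17 voters total):
Route 4 vs Route 8: Route 4 wins 16–1.
Route 4 vs Route 5: Route 5 wins 13–4.
Route 4 vs Route 1: Route 4 wins 16–1.
Route 4 vs Route 2: Route 4 wins 17–0.
Route 8 vs Route 5: Route 5 wins 16–1.
Route 8 vs Route 1: Route 8 wins 14–3.
Route 8 vs Route 2: Route 8 wins 14–3.
Route 5 vs Route 1: Route 5 wins 16–1.
Route 5 vs Route 2: Route 5 wins 16–1.
Route 1 vs Route 2: Route 1 wins 14–3.
Route 5 beats each rival — Route 4 (13–4), Route 8 (16–1), Route 1 (16–1), Route 2 (16–1) — so Route 5 is the Condorcet winner.

Route 5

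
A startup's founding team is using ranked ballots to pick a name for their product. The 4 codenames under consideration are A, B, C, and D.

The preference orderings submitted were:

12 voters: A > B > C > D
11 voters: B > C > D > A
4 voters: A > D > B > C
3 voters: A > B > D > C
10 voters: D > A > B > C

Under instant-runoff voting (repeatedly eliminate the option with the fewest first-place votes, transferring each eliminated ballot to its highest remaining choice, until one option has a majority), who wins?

Round 1: A 19, B 11, D 10, C 0. C has the fewest and is eliminated.
Round 2: A 19, B 11, D 10. D has the fewest and is eliminated.
Round 3: A 29, B 11. A has a majority.

A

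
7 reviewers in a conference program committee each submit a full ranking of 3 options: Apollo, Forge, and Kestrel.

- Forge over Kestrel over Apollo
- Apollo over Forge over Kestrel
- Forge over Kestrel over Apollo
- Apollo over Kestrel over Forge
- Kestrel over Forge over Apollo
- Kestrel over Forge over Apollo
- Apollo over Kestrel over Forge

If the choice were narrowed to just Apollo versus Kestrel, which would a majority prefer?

Ballots ranking Apollo above Kestrel: 3.
Ballots ranking Kestrel above Apollo: 4.
Kestrel wins the head-to-head, 4–3.

Kestrel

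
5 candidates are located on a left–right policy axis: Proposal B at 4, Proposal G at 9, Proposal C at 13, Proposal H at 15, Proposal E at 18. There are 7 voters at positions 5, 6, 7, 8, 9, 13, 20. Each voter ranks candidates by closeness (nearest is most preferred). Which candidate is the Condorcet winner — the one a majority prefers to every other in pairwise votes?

With single-peaked preferences on a line, the Condorcet winner is the candidate closest to the median voter.
The median voter (position 8) is closest to Proposal G at 9.
Check: Proposal G vs Proposal B — voters closer to Proposal G: 5 of 7.

Proposal G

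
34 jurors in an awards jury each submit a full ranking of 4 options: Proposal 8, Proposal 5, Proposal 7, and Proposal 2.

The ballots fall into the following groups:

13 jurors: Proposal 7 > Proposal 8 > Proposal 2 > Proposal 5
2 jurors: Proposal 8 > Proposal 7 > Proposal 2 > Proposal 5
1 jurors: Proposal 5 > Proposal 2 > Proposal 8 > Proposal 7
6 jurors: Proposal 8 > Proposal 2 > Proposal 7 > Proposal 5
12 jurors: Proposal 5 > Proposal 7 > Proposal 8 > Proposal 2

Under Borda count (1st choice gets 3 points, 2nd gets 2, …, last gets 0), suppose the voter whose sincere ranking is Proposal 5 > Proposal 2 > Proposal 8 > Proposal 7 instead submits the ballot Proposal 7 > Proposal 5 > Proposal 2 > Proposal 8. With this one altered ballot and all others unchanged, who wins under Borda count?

Proposal 7

Borda totals with the altered ballot: Proposal 8 62, Proposal 5 38, Proposal 7 76, Proposal 2 28.
The winner is unchanged: still Proposal 7.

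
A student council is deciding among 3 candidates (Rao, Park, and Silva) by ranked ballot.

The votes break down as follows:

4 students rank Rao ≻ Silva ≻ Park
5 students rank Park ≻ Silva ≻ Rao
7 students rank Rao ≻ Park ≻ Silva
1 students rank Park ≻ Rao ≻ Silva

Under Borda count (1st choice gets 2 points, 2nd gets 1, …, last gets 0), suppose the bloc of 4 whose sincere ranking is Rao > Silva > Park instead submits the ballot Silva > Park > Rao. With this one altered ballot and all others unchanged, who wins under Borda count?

Park

Borda totals with the altered ballot: Rao 15, Park 23, Silva 13.
The switch changes the winner from Rao to Park.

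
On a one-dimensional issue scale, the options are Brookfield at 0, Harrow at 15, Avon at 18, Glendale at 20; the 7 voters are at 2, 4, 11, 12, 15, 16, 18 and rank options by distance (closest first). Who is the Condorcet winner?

Harrow

With single-peaked preferences on a line, the Condorcet winner is the candidate closest to the median voter.
The median voter (position 12) is closest to Harrow at 15.
Check: Harrow vs Avon — voters closer to Harrow: 6 of 7.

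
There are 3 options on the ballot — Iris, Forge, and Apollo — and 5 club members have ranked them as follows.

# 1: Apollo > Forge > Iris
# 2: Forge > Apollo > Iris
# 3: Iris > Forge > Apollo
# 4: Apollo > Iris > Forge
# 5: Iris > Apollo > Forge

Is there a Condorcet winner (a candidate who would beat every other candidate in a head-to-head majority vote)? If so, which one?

Apollo

Head-to-head results (5 voters total):
Iris vs Forge: Iris wins 3–2.
Iris vs Apollo: Apollo wins 3–2.
Forge vs Apollo: Apollo wins 3–2.
Apollo beats each rival — Iris (3–2), Forge (3–2) — so Apollo is the Condorcet winner.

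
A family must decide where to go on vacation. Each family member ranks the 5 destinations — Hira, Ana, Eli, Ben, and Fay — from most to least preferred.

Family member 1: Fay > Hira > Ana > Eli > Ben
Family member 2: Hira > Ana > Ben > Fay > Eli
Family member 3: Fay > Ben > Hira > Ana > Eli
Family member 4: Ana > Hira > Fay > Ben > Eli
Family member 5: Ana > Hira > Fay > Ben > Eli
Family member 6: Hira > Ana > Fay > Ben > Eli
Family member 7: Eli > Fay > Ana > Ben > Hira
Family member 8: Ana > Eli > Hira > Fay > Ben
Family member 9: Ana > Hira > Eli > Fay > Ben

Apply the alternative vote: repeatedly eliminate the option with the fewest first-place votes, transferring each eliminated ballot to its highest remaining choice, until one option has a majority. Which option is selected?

Round 1: Ana 4, Hira 2, Fay 2, Eli 1, Ben 0. Ben has the fewest and is eliminated.
Round 2: Ana 4, Hira 2, Fay 2, Eli 1. Eli has the fewest and is eliminated.
Round 3: Ana 4, Fay 3, Hira 2. Hira has the fewest and is eliminated.
Round 4: Ana 6, Fay 3. Ana has a majority.

Ana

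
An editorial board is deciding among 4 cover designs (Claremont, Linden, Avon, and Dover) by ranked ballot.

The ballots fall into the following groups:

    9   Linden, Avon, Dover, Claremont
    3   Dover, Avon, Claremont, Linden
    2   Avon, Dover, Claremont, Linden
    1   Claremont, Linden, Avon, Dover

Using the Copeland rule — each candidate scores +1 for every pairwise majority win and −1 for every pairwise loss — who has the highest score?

Pairwise results:
  Claremont vs Linden: Linden wins 9–6.
  Claremont vs Avon: Avon wins 14–1.
  Claremont vs Dover: Dover wins 14–1.
  Linden vs Avon: Linden wins 10–5.
  Linden vs Dover: Linden wins 10–5.
  Avon vs Dover: Avon wins 12–3.
Copeland scores (wins − losses):
  Claremont: 0 − 3 = -3
  Linden: 3 − 0 = 3
  Avon: 2 − 1 = 1
  Dover: 1 − 2 = -1
Linden has the best Copeland score.

Linden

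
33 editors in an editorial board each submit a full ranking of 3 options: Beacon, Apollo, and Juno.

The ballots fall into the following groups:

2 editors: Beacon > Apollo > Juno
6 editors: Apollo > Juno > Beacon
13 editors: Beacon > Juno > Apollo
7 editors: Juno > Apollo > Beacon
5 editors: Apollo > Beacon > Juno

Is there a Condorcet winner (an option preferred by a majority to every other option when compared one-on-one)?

Head-to-head results (33 voters total):
Beacon vs Apollo: Apollo wins 18–15.
Beacon vs Juno: Beacon wins 20–13.
Apollo vs Juno: Juno wins 20–13.
No candidate beats all others: Beacon beats Juno beats Apollo beats Beacon, a majority cycle.

No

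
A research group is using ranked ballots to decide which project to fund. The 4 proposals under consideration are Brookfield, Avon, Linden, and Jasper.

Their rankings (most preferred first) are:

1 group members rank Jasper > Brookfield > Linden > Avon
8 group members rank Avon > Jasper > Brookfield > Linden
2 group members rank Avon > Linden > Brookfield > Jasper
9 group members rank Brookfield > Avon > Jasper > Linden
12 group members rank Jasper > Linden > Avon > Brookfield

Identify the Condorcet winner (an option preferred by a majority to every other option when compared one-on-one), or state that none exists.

Head-to-head results (32 voters total):
Brookfield vs Avon: Avon wins 22–10.
Brookfield vs Linden: Brookfield wins 18–14.
Brookfield vs Jasper: Jasper wins 21–11.
Avon vs Linden: Avon wins 19–13.
Avon vs Jasper: Avon wins 19–13.
Linden vs Jasper: Jasper wins 30–2.
Avon beats each rival — Brookfield (22–10), Linden (19–13), Jasper (19–13) — so Avon is the Condorcet winner.

Avon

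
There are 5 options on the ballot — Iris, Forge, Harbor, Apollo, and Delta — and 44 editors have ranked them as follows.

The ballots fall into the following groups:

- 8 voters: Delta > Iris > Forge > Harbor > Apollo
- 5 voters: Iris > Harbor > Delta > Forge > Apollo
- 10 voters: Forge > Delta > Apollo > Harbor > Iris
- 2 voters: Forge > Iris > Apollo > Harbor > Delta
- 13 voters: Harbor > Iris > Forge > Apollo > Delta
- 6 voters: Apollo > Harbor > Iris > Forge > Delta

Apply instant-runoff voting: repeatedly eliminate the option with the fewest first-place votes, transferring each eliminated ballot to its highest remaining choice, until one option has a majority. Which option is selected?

Round 1: Harbor 13, Forge 12, Delta 8, Apollo 6, Iris 5. Iris has the fewest and is eliminated.
Round 2: Harbor 18, Forge 12, Delta 8, Apollo 6. Apollo has the fewest and is eliminated.
Round 3: Harbor 24, Forge 12, Delta 8. Harbor has a majority.

Harbor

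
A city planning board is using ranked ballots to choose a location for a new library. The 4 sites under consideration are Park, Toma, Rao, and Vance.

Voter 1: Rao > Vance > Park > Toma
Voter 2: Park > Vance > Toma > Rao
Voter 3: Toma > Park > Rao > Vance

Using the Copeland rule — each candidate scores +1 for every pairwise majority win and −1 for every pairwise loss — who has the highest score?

Park

Pairwise results:
  Park vs Toma: Park wins 2–1.
  Park vs Rao: Park wins 2–1.
  Park vs Vance: Park wins 2–1.
  Toma vs Rao: Toma wins 2–1.
  Toma vs Vance: Vance wins 2–1.
  Rao vs Vance: Rao wins 2–1.
Copeland scores (wins − losses):
  Park: 3 − 0 = 3
  Toma: 1 − 2 = -1
  Rao: 1 − 2 = -1
  Vance: 1 − 2 = -1
Park has the best Copeland score.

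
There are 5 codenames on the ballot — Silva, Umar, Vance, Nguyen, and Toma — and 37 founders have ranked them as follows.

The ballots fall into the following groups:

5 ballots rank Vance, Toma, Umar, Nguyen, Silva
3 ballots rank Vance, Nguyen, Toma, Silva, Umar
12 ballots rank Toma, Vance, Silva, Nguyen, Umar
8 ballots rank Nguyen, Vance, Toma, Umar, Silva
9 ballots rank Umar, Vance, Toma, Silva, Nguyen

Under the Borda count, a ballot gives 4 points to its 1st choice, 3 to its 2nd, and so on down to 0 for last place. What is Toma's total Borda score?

103

Borda scores:
  Silva: 5·0 + 3·1 + 12·2 + 8·0 + 9·1 = 36
  Umar: 5·2 + 3·0 + 12·0 + 8·1 + 9·4 = 54
  Vance: 5·4 + 3·4 + 12·3 + 8·3 + 9·3 = 119
  Nguyen: 5·1 + 3·3 + 12·1 + 8·4 + 9·0 = 58
  Toma: 5·3 + 3·2 + 12·4 + 8·2 + 9·2 = 103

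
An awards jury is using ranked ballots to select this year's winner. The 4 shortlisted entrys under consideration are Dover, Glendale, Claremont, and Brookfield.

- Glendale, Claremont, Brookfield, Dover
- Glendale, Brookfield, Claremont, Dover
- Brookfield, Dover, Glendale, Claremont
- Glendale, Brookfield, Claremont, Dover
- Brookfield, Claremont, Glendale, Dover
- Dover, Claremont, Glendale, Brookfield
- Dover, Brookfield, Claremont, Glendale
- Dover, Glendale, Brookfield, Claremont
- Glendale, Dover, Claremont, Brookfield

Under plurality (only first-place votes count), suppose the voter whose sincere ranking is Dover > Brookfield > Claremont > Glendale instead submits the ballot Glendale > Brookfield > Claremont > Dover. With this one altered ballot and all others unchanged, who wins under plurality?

Glendale

First-place totals with the altered ballot: Dover 2, Glendale 5, Claremont 0, Brookfield 2.
The winner is unchanged: still Glendale.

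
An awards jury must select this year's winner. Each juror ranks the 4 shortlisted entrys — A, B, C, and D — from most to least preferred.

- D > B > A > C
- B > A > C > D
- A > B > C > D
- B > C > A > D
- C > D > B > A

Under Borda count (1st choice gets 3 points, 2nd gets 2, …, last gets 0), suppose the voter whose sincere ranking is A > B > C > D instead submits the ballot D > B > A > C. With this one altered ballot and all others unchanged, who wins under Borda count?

B

Borda totals with the altered ballot: A 5, B 11, C 6, D 8.
The winner is unchanged: still B.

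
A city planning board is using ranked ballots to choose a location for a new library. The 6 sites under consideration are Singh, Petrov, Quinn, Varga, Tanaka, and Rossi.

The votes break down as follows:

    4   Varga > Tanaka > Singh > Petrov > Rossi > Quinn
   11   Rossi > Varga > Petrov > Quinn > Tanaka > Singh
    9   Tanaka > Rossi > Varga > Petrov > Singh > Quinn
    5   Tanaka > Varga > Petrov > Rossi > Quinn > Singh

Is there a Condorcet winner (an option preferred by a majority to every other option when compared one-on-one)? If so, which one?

Head-to-head results (29 voters total):
Singh vs Petrov: Petrov wins 25–4.
Singh vs Quinn: Quinn wins 16–13.
Singh vs Varga: Varga wins 29–0.
Singh vs Tanaka: Tanaka wins 29–0.
Singh vs Rossi: Rossi wins 25–4.
Petrov vs Quinn: Petrov wins 29–0.
Petrov vs Varga: Varga wins 29–0.
Petrov vs Tanaka: Tanaka wins 18–11.
Petrov vs Rossi: Rossi wins 20–9.
Quinn vs Varga: Varga wins 29–0.
Quinn vs Tanaka: Tanaka wins 18–11.
Quinn vs Rossi: Rossi wins 29–0.
Varga vs Tanaka: Varga wins 15–14.
Varga vs Rossi: Rossi wins 20–9.
Tanaka vs Rossi: Tanaka wins 18–11.
No candidate beats all others: Varga beats Tanaka beats Rossi beats Varga, a majority cycle.

None — there is no Condorcet winner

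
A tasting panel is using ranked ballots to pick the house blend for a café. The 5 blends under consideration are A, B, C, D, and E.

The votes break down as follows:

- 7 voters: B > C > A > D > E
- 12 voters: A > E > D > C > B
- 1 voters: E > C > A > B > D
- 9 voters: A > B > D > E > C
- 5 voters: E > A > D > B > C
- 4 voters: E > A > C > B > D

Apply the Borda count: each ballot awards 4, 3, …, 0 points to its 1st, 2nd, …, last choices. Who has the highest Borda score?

Borda scores:
  A: 7·2 + 12·4 + 2 + 9·4 + 5·3 + 4·3 = 127
  B: 7·4 + 12·0 + 1 + 9·3 + 5·1 + 4·1 = 65
  C: 7·3 + 12·1 + 3 + 9·0 + 5·0 + 4·2 = 44
  D: 7·1 + 12·2 + 0 + 9·2 + 5·2 + 4·0 = 59
  E: 7·0 + 12·3 + 4 + 9·1 + 5·4 + 4·4 = 85
A has the highest total.

A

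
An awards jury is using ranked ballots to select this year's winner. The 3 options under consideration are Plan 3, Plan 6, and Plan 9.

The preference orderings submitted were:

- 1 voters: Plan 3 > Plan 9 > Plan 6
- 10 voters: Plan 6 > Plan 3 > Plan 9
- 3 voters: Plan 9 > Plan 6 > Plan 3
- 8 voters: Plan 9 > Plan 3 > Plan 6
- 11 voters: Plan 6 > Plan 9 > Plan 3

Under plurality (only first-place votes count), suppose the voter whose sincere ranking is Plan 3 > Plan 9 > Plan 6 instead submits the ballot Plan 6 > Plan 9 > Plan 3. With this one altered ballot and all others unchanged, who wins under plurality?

Plan 6

First-place totals with the altered ballot: Plan 3 0, Plan 6 22, Plan 9 11.
The winner is unchanged: still Plan 6.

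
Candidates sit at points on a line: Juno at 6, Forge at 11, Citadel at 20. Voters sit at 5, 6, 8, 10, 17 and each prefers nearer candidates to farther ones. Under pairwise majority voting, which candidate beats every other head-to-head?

Juno

With single-peaked preferences on a line, the Condorcet winner is the candidate closest to the median voter.
The median voter (position 8) is closest to Juno at 6.
Check: Juno vs Citadel — voters closer to Juno: 4 of 5.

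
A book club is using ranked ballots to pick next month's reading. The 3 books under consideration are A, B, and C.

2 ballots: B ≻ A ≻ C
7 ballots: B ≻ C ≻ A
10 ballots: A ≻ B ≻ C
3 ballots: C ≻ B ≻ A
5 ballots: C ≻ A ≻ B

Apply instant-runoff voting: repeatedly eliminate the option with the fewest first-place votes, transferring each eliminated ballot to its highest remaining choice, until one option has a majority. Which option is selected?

Round 1: A 10, B 9, C 8. C has the fewest and is eliminated.
Round 2: A 15, B 12. A has a majority.

A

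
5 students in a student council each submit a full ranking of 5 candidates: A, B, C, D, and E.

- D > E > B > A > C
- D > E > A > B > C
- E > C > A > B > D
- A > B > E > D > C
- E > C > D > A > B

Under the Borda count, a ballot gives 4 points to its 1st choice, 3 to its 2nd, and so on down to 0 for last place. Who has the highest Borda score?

E

Borda scores:
  A: 1 + 2 + 2 + 4 + 1 = 10
  B: 2 + 1 + 1 + 3 + 0 = 7
  C: 0 + 0 + 3 + 0 + 3 = 6
  D: 4 + 4 + 0 + 1 + 2 = 11
  E: 3 + 3 + 4 + 2 + 4 = 16
E has the highest total.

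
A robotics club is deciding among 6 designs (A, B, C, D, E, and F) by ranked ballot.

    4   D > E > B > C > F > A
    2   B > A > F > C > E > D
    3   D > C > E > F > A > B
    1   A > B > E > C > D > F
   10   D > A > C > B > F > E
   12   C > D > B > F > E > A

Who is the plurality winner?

First-place vote totals:
  A: 1
  B: 2
  C: 12
  D: 17
  E: 0
  F: 0
D has the most first-place votes.

D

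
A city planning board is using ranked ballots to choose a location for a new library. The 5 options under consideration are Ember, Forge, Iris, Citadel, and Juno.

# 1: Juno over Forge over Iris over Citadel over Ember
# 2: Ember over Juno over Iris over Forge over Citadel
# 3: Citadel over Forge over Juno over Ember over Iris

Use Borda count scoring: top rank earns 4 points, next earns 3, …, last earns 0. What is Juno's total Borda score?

9

Borda scores:
  Ember: 0 + 4 + 1 = 5
  Forge: 3 + 1 + 3 = 7
  Iris: 2 + 2 + 0 = 4
  Citadel: 1 + 0 + 4 = 5
  Juno: 4 + 3 + 2 = 9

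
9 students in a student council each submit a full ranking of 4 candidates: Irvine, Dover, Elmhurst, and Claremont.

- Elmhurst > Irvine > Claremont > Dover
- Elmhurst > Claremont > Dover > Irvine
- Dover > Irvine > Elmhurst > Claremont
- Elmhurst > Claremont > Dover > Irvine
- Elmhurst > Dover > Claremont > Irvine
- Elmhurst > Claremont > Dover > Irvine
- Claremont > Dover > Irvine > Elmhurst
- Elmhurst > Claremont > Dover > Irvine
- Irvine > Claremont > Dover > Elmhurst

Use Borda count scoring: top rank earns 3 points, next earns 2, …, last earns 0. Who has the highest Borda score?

Elmhurst

Borda scores:
  Irvine: 2 + 0 + 2 + 0 + 0 + 0 + 1 + 0 + 3 = 8
  Dover: 0 + 1 + 3 + 1 + 2 + 1 + 2 + 1 + 1 = 12
  Elmhurst: 3 + 3 + 1 + 3 + 3 + 3 + 0 + 3 + 0 = 19
  Claremont: 1 + 2 + 0 + 2 + 1 + 2 + 3 + 2 + 2 = 15
Elmhurst has the highest total.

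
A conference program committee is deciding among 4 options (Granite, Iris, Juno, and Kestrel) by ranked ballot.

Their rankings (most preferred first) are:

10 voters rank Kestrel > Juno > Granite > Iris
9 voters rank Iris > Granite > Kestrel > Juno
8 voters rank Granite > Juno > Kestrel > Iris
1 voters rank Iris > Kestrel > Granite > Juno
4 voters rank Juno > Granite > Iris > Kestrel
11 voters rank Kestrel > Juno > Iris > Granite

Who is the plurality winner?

First-place vote totals:
  Granite: 8
  Iris: 10
  Juno: 4
  Kestrel: 21
Kestrel has the most first-place votes.

Kestrel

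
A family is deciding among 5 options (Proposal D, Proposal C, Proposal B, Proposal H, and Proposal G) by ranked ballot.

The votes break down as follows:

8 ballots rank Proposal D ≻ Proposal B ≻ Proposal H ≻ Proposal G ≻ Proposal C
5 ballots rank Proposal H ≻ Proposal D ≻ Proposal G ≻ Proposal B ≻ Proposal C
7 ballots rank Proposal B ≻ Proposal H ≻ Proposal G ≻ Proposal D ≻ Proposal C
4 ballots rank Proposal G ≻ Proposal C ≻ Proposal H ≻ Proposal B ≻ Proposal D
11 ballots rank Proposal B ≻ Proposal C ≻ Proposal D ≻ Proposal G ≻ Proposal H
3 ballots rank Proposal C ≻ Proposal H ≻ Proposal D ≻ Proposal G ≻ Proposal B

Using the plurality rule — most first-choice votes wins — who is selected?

Proposal B

First-place vote totals:
  Proposal D: 8
  Proposal C: 3
  Proposal B: 18
  Proposal H: 5
  Proposal G: 4
Proposal B has the most first-place votes.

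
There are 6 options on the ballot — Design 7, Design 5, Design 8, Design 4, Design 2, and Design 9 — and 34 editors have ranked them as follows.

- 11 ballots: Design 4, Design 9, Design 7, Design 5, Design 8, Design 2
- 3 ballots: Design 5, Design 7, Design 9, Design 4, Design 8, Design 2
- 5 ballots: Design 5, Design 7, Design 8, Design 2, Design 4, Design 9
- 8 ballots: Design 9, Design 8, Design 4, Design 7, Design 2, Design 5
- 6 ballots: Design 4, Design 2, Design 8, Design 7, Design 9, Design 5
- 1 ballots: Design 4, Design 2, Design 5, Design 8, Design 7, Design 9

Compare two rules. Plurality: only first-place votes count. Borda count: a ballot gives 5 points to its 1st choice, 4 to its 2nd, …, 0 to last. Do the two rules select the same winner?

Plurality first-place counts: Design 7 0, Design 5 8, Design 8 0, Design 4 18, Design 2 0, Design 9 8 → Design 4.
Borda totals: Design 7 94, Design 5 65, Design 8 81, Design 4 125, Design 2 46, Design 9 99 → Design 4.
The two rules agree on Design 4.

Yes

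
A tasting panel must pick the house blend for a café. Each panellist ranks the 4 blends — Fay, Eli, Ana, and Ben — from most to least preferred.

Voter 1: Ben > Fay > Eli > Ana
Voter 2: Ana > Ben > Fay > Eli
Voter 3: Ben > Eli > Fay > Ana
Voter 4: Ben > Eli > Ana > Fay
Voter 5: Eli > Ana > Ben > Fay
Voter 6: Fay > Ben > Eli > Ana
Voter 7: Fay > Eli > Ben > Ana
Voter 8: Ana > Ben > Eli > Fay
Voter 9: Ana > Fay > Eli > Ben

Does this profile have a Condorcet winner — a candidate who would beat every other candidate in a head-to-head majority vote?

Head-to-head results (9 voters total):
Fay vs Eli: Fay wins 5–4.
Fay vs Ana: Ana wins 5–4.
Fay vs Ben: Ben wins 6–3.
Eli vs Ana: Eli wins 6–3.
Eli vs Ben: Ben wins 6–3.
Ana vs Ben: Ben wins 5–4.
Ben beats each rival — Fay (6–3), Eli (6–3), Ana (5–4) — so Ben is the Condorcet winner.

Yes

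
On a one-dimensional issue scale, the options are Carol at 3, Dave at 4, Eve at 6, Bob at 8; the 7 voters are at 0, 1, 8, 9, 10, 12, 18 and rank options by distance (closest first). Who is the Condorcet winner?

With single-peaked preferences on a line, the Condorcet winner is the candidate closest to the median voter.
The median voter (position 9) is closest to Bob at 8.
Check: Bob vs Eve — voters closer to Bob: 5 of 7.

Bob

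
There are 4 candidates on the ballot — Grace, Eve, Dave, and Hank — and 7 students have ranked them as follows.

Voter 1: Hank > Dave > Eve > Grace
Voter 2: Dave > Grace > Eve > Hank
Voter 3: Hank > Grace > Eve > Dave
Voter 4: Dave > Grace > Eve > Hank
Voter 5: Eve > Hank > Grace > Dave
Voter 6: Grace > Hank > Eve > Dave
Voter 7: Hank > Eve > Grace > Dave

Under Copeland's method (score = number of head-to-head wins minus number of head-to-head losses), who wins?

Hank

Pairwise results:
  Grace vs Eve: Grace wins 4–3.
  Grace vs Dave: Grace wins 4–3.
  Grace vs Hank: Hank wins 4–3.
  Eve vs Dave: Eve wins 4–3.
  Eve vs Hank: Hank wins 4–3.
  Dave vs Hank: Hank wins 5–2.
Copeland scores (wins − losses):
  Grace: 2 − 1 = 1
  Eve: 1 − 2 = -1
  Dave: 0 − 3 = -3
  Hank: 3 − 0 = 3
Hank has the best Copeland score.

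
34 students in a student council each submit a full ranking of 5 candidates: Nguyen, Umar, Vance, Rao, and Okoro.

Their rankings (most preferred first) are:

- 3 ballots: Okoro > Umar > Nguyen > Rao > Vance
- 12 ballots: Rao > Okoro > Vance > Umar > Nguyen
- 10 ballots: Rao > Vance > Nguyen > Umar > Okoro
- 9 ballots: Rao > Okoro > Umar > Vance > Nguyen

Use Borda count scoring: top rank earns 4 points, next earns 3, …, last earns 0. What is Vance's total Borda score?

Borda scores:
  Nguyen: 3·2 + 12·0 + 10·2 + 9·0 = 26
  Umar: 3·3 + 12·1 + 10·1 + 9·2 = 49
  Vance: 3·0 + 12·2 + 10·3 + 9·1 = 63
  Rao: 3·1 + 12·4 + 10·4 + 9·4 = 127
  Okoro: 3·4 + 12·3 + 10·0 + 9·3 = 75

63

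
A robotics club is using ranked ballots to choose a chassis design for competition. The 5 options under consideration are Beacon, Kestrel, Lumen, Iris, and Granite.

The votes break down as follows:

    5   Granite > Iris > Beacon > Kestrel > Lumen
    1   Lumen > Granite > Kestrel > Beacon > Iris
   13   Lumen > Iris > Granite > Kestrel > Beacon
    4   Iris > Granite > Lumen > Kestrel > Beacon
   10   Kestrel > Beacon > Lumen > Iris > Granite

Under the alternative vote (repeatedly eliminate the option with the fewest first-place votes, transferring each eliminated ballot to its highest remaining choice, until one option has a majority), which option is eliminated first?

Round 1: Lumen 14, Kestrel 10, Granite 5, Iris 4, Beacon 0. Beacon has the fewest and is eliminated.
Round 2: Lumen 14, Kestrel 10, Granite 5, Iris 4. Iris has the fewest and is eliminated.
Round 3: Lumen 14, Kestrel 10, Granite 9. Granite has the fewest and is eliminated.
Round 4: Lumen 18, Kestrel 15. Lumen has a majority.

Beacon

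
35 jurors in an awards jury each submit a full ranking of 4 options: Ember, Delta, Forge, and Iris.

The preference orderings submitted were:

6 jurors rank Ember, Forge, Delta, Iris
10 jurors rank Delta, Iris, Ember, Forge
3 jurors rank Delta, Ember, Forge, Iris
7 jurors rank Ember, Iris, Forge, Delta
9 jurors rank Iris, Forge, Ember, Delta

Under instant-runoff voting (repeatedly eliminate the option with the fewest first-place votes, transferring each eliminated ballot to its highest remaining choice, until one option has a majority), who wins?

Round 1: Ember 13, Delta 13, Iris 9, Forge 0. Forge has the fewest and is eliminated.
Round 2: Ember 13, Delta 13, Iris 9. Iris has the fewest and is eliminated.
Round 3: Ember 22, Delta 13. Ember has a majority.

Ember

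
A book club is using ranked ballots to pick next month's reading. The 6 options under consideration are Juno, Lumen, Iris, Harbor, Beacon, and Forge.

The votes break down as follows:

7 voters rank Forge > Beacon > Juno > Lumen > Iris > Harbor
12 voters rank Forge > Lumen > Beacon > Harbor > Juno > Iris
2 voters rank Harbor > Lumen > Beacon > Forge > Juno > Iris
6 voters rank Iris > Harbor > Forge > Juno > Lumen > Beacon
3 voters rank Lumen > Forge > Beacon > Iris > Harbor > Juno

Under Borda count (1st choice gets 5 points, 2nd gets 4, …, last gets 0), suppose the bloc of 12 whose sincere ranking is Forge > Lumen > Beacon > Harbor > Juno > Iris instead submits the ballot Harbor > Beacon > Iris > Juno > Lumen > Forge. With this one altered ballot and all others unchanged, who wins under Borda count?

Harbor

Borda totals with the altered ballot: Juno 59, Lumen 55, Iris 79, Harbor 97, Beacon 91, Forge 69.
The switch changes the winner from Forge to Harbor.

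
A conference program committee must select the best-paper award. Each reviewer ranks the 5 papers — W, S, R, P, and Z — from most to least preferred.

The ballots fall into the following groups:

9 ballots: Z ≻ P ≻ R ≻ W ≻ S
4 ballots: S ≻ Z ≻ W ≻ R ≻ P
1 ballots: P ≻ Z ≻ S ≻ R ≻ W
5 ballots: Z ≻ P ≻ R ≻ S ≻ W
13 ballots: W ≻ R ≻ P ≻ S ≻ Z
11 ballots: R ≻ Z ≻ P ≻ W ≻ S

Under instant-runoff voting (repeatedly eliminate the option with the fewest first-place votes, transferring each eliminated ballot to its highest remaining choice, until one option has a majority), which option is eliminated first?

P

Round 1: Z 14, W 13, R 11, S 4, P 1. P has the fewest and is eliminated.
Round 2: Z 15, W 13, R 11, S 4. S has the fewest and is eliminated.
Round 3: Z 19, W 13, R 11. R has the fewest and is eliminated.
Round 4: Z 30, W 13. Z has a majority.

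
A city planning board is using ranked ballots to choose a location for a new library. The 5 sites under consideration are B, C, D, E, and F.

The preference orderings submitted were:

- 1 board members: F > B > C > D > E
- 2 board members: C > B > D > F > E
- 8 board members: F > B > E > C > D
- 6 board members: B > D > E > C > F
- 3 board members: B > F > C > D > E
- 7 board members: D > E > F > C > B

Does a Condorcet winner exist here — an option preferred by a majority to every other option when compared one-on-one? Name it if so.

None — there is no Condorcet winner

Head-to-head results (27 voters total):
B vs C: B wins 18–9.
B vs D: B wins 20–7.
B vs E: B wins 20–7.
B vs F: F wins 16–11.
C vs D: C wins 14–13.
C vs E: E wins 21–6.
C vs F: F wins 19–8.
D vs E: D wins 19–8.
D vs F: D wins 15–12.
E vs F: F wins 14–13.
No candidate beats all others: B beats D beats F beats B, a majority cycle.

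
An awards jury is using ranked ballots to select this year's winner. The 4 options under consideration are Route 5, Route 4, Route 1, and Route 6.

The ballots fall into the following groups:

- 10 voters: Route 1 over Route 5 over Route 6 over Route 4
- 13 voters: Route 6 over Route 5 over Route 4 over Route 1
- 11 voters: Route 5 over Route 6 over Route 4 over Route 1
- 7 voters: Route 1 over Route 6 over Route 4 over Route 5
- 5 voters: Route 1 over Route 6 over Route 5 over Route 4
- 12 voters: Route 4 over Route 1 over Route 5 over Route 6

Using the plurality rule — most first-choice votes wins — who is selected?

Route 1

First-place vote totals:
  Route 5: 11
  Route 4: 12
  Route 1: 22
  Route 6: 13
Route 1 has the most first-place votes.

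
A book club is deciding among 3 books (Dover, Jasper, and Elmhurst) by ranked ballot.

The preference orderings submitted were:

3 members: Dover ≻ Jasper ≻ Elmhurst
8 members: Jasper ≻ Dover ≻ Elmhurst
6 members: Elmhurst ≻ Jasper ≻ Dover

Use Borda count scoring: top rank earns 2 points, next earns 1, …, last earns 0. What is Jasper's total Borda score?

Borda scores:
  Dover: 3·2 + 8·1 + 6·0 = 14
  Jasper: 3·1 + 8·2 + 6·1 = 25
  Elmhurst: 3·0 + 8·0 + 6·2 = 12

25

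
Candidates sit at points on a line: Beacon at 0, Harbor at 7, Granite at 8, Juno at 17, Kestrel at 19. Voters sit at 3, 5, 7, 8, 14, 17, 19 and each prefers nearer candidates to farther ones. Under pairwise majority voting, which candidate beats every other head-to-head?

Granite

With single-peaked preferences on a line, the Condorcet winner is the candidate closest to the median voter.
The median voter (position 8) is closest to Granite at 8.
Check: Granite vs Harbor — voters closer to Granite: 4 of 7.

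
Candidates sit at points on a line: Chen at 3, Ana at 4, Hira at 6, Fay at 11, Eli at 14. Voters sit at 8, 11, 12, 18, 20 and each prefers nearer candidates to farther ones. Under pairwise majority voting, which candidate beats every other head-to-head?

With single-peaked preferences on a line, the Condorcet winner is the candidate closest to the median voter.
The median voter (position 12) is closest to Fay at 11.
Check: Fay vs Hira — voters closer to Fay: 4 of 5.

Fay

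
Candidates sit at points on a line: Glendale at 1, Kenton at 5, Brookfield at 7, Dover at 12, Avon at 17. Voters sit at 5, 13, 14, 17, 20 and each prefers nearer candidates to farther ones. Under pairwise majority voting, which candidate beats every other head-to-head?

With single-peaked preferences on a line, the Condorcet winner is the candidate closest to the median voter.
The median voter (position 14) is closest to Dover at 12.
Check: Dover vs Brookfield — voters closer to Dover: 4 of 5.

Dover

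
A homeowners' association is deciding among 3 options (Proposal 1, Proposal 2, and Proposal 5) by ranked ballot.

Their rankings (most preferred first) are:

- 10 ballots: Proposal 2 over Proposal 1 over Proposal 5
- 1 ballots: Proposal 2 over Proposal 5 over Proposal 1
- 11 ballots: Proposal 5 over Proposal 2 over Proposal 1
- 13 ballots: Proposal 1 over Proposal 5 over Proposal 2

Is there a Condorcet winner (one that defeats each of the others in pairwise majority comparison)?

No

Head-to-head results (35 voters total):
Proposal 1 vs Proposal 2: Proposal 2 wins 22–13.
Proposal 1 vs Proposal 5: Proposal 1 wins 23–12.
Proposal 2 vs Proposal 5: Proposal 5 wins 24–11.
No candidate beats all others: Proposal 1 beats Proposal 5 beats Proposal 2 beats Proposal 1, a majority cycle.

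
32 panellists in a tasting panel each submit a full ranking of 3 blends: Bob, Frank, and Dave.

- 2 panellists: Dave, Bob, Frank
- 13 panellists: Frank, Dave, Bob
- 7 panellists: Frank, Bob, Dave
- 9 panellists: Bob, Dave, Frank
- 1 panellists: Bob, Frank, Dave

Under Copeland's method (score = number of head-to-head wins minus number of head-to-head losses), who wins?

Pairwise results:
  Bob vs Frank: Frank wins 20–12.
  Bob vs Dave: Bob wins 17–15.
  Frank vs Dave: Frank wins 21–11.
Copeland scores (wins − losses):
  Bob: 1 − 1 = 0
  Frank: 2 − 0 = 2
  Dave: 0 − 2 = -2
Frank has the best Copeland score.

Frank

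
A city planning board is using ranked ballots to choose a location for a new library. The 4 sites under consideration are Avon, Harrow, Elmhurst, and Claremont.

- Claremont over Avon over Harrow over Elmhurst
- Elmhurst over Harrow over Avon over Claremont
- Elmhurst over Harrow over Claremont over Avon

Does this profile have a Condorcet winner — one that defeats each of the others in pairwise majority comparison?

Head-to-head results (3 voters total):
Avon vs Harrow: Harrow wins 2–1.
Avon vs Elmhurst: Elmhurst wins 2–1.
Avon vs Claremont: Claremont wins 2–1.
Harrow vs Elmhurst: Elmhurst wins 2–1.
Harrow vs Claremont: Harrow wins 2–1.
Elmhurst vs Claremont: Elmhurst wins 2–1.
Elmhurst beats each rival — Avon (2–1), Harrow (2–1), Claremont (2–1) — so Elmhurst is the Condorcet winner.

Yes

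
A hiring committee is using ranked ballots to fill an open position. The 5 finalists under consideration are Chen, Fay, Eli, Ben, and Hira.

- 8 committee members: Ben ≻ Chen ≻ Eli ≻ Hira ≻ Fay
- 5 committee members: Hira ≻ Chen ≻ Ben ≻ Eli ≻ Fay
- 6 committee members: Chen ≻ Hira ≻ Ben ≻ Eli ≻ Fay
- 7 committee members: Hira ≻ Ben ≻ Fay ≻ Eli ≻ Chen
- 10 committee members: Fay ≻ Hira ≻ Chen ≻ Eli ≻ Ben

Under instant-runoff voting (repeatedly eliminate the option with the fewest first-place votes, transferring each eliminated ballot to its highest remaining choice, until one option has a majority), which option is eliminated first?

Eli

Round 1: Hira 12, Fay 10, Ben 8, Chen 6, Eli 0. Eli has the fewest and is eliminated.
Round 2: Hira 12, Fay 10, Ben 8, Chen 6. Chen has the fewest and is eliminated.
Round 3: Hira 18, Fay 10, Ben 8. Ben has the fewest and is eliminated.
Round 4: Hira 26, Fay 10. Hira has a majority.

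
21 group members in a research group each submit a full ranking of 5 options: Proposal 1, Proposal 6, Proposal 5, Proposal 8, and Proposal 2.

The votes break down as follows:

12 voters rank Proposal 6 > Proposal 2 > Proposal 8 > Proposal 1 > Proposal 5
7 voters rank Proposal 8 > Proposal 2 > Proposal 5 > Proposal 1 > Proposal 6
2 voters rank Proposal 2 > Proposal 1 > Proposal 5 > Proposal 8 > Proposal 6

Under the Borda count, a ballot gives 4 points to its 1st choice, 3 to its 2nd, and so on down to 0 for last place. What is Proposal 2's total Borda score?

Borda scores:
  Proposal 1: 12·1 + 7·1 + 2·3 = 25
  Proposal 6: 12·4 + 7·0 + 2·0 = 48
  Proposal 5: 12·0 + 7·2 + 2·2 = 18
  Proposal 8: 12·2 + 7·4 + 2·1 = 54
  Proposal 2: 12·3 + 7·3 + 2·4 = 65

65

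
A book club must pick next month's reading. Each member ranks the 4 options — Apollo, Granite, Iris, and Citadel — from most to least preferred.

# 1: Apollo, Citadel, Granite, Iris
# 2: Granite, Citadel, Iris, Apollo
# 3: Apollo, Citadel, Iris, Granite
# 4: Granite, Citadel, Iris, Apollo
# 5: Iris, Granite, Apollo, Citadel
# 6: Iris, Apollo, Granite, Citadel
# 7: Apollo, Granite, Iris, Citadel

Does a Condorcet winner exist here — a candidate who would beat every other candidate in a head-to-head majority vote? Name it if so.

No Condorcet winner

Head-to-head results (7 voters total):
Apollo vs Granite: Apollo wins 4–3.
Apollo vs Iris: Iris wins 4–3.
Apollo vs Citadel: Apollo wins 5–2.
Granite vs Iris: Granite wins 4–3.
Granite vs Citadel: Granite wins 5–2.
Iris vs Citadel: Citadel wins 4–3.
No candidate beats all others: Apollo beats Granite beats Iris beats Apollo, a majority cycle.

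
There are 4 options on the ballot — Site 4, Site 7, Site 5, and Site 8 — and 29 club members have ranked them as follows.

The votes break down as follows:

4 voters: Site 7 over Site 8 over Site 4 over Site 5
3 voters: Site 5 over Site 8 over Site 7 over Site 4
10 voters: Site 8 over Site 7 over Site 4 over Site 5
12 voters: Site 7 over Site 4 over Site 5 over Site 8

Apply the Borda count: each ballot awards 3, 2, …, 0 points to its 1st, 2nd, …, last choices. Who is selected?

Borda scores:
  Site 4: 4·1 + 3·0 + 10·1 + 12·2 = 38
  Site 7: 4·3 + 3·1 + 10·2 + 12·3 = 71
  Site 5: 4·0 + 3·3 + 10·0 + 12·1 = 21
  Site 8: 4·2 + 3·2 + 10·3 + 12·0 = 44
Site 7 has the highest total.

Site 7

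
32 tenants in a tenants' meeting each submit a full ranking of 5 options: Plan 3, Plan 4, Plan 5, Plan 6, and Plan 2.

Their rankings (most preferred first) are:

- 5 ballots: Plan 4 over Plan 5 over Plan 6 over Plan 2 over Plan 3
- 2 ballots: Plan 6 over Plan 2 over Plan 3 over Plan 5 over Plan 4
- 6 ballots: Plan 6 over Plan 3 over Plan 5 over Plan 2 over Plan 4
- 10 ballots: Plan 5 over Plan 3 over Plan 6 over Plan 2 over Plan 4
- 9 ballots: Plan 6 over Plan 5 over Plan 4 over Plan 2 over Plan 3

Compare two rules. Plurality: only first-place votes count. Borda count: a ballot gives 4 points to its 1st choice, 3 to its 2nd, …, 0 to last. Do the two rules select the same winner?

Yes

Plurality first-place counts: Plan 3 0, Plan 4 5, Plan 5 10, Plan 6 17, Plan 2 0 → Plan 6.
Borda totals: Plan 3 52, Plan 4 38, Plan 5 96, Plan 6 98, Plan 2 36 → Plan 6.
The two rules agree on Plan 6.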